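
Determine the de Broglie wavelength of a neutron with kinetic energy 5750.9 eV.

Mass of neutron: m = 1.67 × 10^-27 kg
3.78 × 10^-13 m

Using λ = h/√(2mKE):

First convert KE to Joules: KE = 5750.9 eV = 9.214 × 10^-16 J

λ = h/√(2mKE)
λ = (6.626 × 10^-34 J·s) / √(2 × 1.67 × 10^-27 kg × 9.214 × 10^-16 J)
λ = 3.78 × 10^-13 m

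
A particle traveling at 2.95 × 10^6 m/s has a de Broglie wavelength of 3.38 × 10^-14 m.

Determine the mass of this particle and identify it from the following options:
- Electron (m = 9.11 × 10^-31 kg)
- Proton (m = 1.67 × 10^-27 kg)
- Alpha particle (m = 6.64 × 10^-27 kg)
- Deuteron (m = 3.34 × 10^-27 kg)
The particle is an alpha particle.

From λ = h/(mv), solve for mass:

m = h/(λv)
m = (6.626 × 10^-34 J·s) / (3.38 × 10^-14 m × 2.95 × 10^6 m/s)
m = 6.65 × 10^-27 kg

Comparing with the listed masses, this is closest to an alpha particle.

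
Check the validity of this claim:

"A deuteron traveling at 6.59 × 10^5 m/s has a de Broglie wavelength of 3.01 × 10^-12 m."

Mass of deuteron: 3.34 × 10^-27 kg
False

The claim is incorrect.

Using λ = h/(mv):
λ = (6.626 × 10^-34 J·s) / (3.34 × 10^-27 kg × 6.59 × 10^5 m/s)
λ = 3.01 × 10^-13 m

The actual wavelength differs from the claimed 3.01 × 10^-12 m.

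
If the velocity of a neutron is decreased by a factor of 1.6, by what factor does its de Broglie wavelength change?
The wavelength increases by a factor of 1.6.

From λ = h/(mv), the wavelength is inversely proportional to velocity:

λ ∝ 1/v

If v → v/1.6, then λ → 1.6λ

When velocity is decreased by a factor of 1.6, the wavelength increases by a factor of 1.6.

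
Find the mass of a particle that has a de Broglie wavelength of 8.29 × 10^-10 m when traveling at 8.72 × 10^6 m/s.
9.17 × 10^-32 kg

From the de Broglie relation λ = h/(mv), we solve for m:

m = h/(λv)
m = (6.626 × 10^-34 J·s) / (8.29 × 10^-10 m × 8.72 × 10^6 m/s)
m = 9.17 × 10^-32 kg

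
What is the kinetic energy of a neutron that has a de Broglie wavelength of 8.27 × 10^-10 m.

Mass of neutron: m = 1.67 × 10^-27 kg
1.92 × 10^-22 J (or 1.20 × 10^-3 eV)

From λ = h/√(2mKE), we solve for KE:

λ² = h²/(2mKE)
KE = h²/(2mλ²)
KE = (6.626 × 10^-34 J·s)² / (2 × 1.67 × 10^-27 kg × (8.27 × 10^-10 m)²)
KE = 1.92 × 10^-22 J
KE = 1.20 × 10^-3 eV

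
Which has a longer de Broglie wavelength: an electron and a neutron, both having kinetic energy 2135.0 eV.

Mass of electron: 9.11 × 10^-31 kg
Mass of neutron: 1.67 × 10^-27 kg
The electron has the longer wavelength.

Using λ = h/√(2mKE):

For electron: λ₁ = h/√(2m₁KE) = 2.65 × 10^-11 m
For neutron: λ₂ = h/√(2m₂KE) = 6.20 × 10^-13 m

Since λ ∝ 1/√m at constant kinetic energy, the lighter particle has the longer wavelength.

The electron has the longer de Broglie wavelength.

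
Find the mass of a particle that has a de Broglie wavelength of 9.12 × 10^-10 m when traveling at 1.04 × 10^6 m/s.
6.99 × 10^-31 kg

From the de Broglie relation λ = h/(mv), we solve for m:

m = h/(λv)
m = (6.626 × 10^-34 J·s) / (9.12 × 10^-10 m × 1.04 × 10^6 m/s)
m = 6.99 × 10^-31 kg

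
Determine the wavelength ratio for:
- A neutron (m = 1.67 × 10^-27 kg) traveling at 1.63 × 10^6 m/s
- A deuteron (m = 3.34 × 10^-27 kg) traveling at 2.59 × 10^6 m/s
λ₁/λ₂ = 3.18

Using λ = h/(mv):

λ₁ = h/(m₁v₁) = 2.43 × 10^-13 m
λ₂ = h/(m₂v₂) = 7.66 × 10^-14 m

Ratio λ₁/λ₂ = (m₂v₂)/(m₁v₁)
         = (3.34 × 10^-27 kg × 2.59 × 10^6 m/s) / (1.67 × 10^-27 kg × 1.63 × 10^6 m/s)
         = 3.18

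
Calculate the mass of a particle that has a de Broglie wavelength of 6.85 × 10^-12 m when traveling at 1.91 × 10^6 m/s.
5.06 × 10^-29 kg

From the de Broglie relation λ = h/(mv), we solve for m:

m = h/(λv)
m = (6.626 × 10^-34 J·s) / (6.85 × 10^-12 m × 1.91 × 10^6 m/s)
m = 5.06 × 10^-29 kg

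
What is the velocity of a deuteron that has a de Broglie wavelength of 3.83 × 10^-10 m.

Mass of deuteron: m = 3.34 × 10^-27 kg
5.18 × 10^2 m/s

From the de Broglie relation λ = h/(mv), we solve for v:

v = h/(mλ)
v = (6.626 × 10^-34 J·s) / (3.34 × 10^-27 kg × 3.83 × 10^-10 m)
v = 5.18 × 10^2 m/s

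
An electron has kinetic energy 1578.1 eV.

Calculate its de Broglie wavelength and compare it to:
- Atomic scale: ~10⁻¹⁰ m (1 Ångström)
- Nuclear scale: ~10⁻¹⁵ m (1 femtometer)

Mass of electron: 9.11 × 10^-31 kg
λ = 3.09 × 10^-11 m, which is between nuclear and atomic scales.

Using λ = h/√(2mKE):

KE = 1578.1 eV = 2.528 × 10^-16 J

λ = h/√(2mKE)
λ = (6.626 × 10^-34 J·s) / √(2 × 9.11 × 10^-31 kg × 2.528 × 10^-16 J)
λ = 3.09 × 10^-11 m

Comparison:
- Atomic scale (10⁻¹⁰ m): λ is 0.31× this size
- Nuclear scale (10⁻¹⁵ m): λ is 3.1e+04× this size

The wavelength is between nuclear and atomic scales.

This wavelength is appropriate for probing atomic structure but too large for nuclear physics experiments.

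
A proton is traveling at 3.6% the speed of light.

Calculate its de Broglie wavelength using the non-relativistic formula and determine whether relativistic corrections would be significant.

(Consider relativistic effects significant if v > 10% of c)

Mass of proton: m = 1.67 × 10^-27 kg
No, relativistic corrections are not needed.

Using the non-relativistic de Broglie formula λ = h/(mv):

v = 3.6% × c = 1.079 × 10^7 m/s

λ = h/(mv)
λ = (6.626 × 10^-34 J·s) / (1.67 × 10^-27 kg × 1.079 × 10^7 m/s)
λ = 3.68 × 10^-14 m

Since v = 3.6% of c < 10% of c, relativistic corrections are NOT significant and this non-relativistic result is a good approximation.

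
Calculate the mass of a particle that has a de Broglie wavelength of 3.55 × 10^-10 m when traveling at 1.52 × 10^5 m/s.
1.23 × 10^-29 kg

From the de Broglie relation λ = h/(mv), we solve for m:

m = h/(λv)
m = (6.626 × 10^-34 J·s) / (3.55 × 10^-10 m × 1.52 × 10^5 m/s)
m = 1.23 × 10^-29 kg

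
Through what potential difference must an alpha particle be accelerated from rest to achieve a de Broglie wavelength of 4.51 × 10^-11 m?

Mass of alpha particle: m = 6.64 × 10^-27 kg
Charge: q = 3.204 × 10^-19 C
5.07 × 10^-2 V

From λ = h/√(2mqV), we solve for V:

λ² = h²/(2mqV)
V = h²/(2mqλ²)
V = (6.626 × 10^-34 J·s)² / (2 × 6.64 × 10^-27 kg × 3.204 × 10^-19 C × (4.51 × 10^-11 m)²)
V = 5.07 × 10^-2 V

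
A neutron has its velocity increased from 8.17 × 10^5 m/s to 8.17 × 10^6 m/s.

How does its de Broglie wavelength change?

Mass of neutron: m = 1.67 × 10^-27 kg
The wavelength decreases by a factor of 10.

Using λ = h/(mv):

Initial wavelength: λ₁ = h/(mv₁) = 4.86 × 10^-13 m
Final wavelength: λ₂ = h/(mv₂) = 4.86 × 10^-14 m

Since λ ∝ 1/v, when velocity increases by a factor of 10, the wavelength decreases by a factor of 10.

λ₂/λ₁ = v₁/v₂ = 1/10

The wavelength decreases by a factor of 10.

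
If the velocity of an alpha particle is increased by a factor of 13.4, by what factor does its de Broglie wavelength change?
The wavelength decreases by a factor of 13.4.

From λ = h/(mv), the wavelength is inversely proportional to velocity:

λ ∝ 1/v

If v → 13.4v, then λ → λ/13.4

When velocity is increased by a factor of 13.4, the wavelength decreases by a factor of 13.4.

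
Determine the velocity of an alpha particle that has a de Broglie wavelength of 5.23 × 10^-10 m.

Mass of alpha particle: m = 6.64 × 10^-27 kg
1.91 × 10^2 m/s

From the de Broglie relation λ = h/(mv), we solve for v:

v = h/(mλ)
v = (6.626 × 10^-34 J·s) / (6.64 × 10^-27 kg × 5.23 × 10^-10 m)
v = 1.91 × 10^2 m/s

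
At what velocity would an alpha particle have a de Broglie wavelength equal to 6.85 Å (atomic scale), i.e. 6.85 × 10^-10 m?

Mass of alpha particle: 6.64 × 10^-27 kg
1.46 × 10^2 m/s

From λ = h/(mv), solve for v:

v = h/(mλ)
v = (6.626 × 10^-34 J·s) / (6.64 × 10^-27 kg × 6.85 × 10^-10 m)
v = 1.46 × 10^2 m/s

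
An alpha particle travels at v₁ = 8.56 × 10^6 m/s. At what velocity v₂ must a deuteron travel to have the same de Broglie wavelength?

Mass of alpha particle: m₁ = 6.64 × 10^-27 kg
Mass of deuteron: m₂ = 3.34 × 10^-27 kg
v₂ = 1.70 × 10^7 m/s

For equal de Broglie wavelengths: λ₁ = λ₂

h/(m₁v₁) = h/(m₂v₂)
m₁v₁ = m₂v₂
v₂ = v₁ · (m₁/m₂)

v₂ = 8.56 × 10^6 m/s × (6.64 × 10^-27 kg / 3.34 × 10^-27 kg)
v₂ = 1.70 × 10^7 m/s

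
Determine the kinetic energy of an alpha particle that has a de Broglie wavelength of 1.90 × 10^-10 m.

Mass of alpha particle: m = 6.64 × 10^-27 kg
9.16 × 10^-22 J (or 5.72 × 10^-3 eV)

From λ = h/√(2mKE), we solve for KE:

λ² = h²/(2mKE)
KE = h²/(2mλ²)
KE = (6.626 × 10^-34 J·s)² / (2 × 6.64 × 10^-27 kg × (1.90 × 10^-10 m)²)
KE = 9.16 × 10^-22 J
KE = 5.72 × 10^-3 eV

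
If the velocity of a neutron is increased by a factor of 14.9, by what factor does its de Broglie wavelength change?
The wavelength decreases by a factor of 14.9.

From λ = h/(mv), the wavelength is inversely proportional to velocity:

λ ∝ 1/v

If v → 14.9v, then λ → λ/14.9

When velocity is increased by a factor of 14.9, the wavelength decreases by a factor of 14.9.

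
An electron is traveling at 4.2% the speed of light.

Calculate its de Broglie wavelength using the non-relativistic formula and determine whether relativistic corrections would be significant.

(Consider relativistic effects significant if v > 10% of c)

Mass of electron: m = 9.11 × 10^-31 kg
No, relativistic corrections are not needed.

Using the non-relativistic de Broglie formula λ = h/(mv):

v = 4.2% × c = 1.259 × 10^7 m/s

λ = h/(mv)
λ = (6.626 × 10^-34 J·s) / (9.11 × 10^-31 kg × 1.259 × 10^7 m/s)
λ = 5.78 × 10^-11 m

Since v = 4.2% of c < 10% of c, relativistic corrections are NOT significant and this non-relativistic result is a good approximation.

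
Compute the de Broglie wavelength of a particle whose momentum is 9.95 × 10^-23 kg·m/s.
6.66 × 10^-12 m

Using the de Broglie relation λ = h/p:

λ = h/p
λ = (6.626 × 10^-34 J·s) / (9.95 × 10^-23 kg·m/s)
λ = 6.66 × 10^-12 m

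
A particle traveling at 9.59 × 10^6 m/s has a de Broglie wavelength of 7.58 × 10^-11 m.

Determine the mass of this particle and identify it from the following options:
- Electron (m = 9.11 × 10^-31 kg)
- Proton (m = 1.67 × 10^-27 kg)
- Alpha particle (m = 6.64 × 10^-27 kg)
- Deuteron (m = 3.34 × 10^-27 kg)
The particle is an electron.

From λ = h/(mv), solve for mass:

m = h/(λv)
m = (6.626 × 10^-34 J·s) / (7.58 × 10^-11 m × 9.59 × 10^6 m/s)
m = 9.12 × 10^-31 kg

Comparing with the listed masses, this is closest to an electron.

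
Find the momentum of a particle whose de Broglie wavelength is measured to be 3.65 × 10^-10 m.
1.82 × 10^-24 kg·m/s

From the de Broglie relation λ = h/p, we solve for p:

p = h/λ
p = (6.626 × 10^-34 J·s) / (3.65 × 10^-10 m)
p = 1.82 × 10^-24 kg·m/s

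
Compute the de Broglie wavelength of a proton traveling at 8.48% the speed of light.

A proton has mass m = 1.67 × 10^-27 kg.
1.56 × 10^-14 m

Using the de Broglie relation λ = h/(mv):

v = 8.48% × c = 2.542 × 10^7 m/s

λ = h/(mv)
λ = (6.626 × 10^-34 J·s) / (1.67 × 10^-27 kg × 2.542 × 10^7 m/s)
λ = 1.56 × 10^-14 m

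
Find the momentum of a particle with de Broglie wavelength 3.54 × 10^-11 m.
1.87 × 10^-23 kg·m/s

From the de Broglie relation λ = h/p, we solve for p:

p = h/λ
p = (6.626 × 10^-34 J·s) / (3.54 × 10^-11 m)
p = 1.87 × 10^-23 kg·m/s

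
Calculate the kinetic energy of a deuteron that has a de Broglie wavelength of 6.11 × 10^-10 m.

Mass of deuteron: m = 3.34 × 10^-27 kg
1.76 × 10^-22 J (or 1.10 × 10^-3 eV)

From λ = h/√(2mKE), we solve for KE:

λ² = h²/(2mKE)
KE = h²/(2mλ²)
KE = (6.626 × 10^-34 J·s)² / (2 × 3.34 × 10^-27 kg × (6.11 × 10^-10 m)²)
KE = 1.76 × 10^-22 J
KE = 1.10 × 10^-3 eV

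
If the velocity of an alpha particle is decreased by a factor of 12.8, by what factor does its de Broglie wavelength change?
The wavelength increases by a factor of 12.8.

From λ = h/(mv), the wavelength is inversely proportional to velocity:

λ ∝ 1/v

If v → v/12.8, then λ → 12.8λ

When velocity is decreased by a factor of 12.8, the wavelength increases by a factor of 12.8.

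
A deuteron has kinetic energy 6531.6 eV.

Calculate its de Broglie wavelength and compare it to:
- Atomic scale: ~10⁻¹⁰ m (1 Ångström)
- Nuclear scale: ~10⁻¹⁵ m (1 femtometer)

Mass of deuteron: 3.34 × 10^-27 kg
λ = 2.51 × 10^-13 m, which is between nuclear and atomic scales.

Using λ = h/√(2mKE):

KE = 6531.6 eV = 1.046 × 10^-15 J

λ = h/√(2mKE)
λ = (6.626 × 10^-34 J·s) / √(2 × 3.34 × 10^-27 kg × 1.046 × 10^-15 J)
λ = 2.51 × 10^-13 m

Comparison:
- Atomic scale (10⁻¹⁰ m): λ is 0.0025× this size
- Nuclear scale (10⁻¹⁵ m): λ is 2.5e+02× this size

The wavelength is between nuclear and atomic scales.

This wavelength is appropriate for probing atomic structure but too large for nuclear physics experiments.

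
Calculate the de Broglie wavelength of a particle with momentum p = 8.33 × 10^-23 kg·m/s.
7.95 × 10^-12 m

Using the de Broglie relation λ = h/p:

λ = h/p
λ = (6.626 × 10^-34 J·s) / (8.33 × 10^-23 kg·m/s)
λ = 7.95 × 10^-12 m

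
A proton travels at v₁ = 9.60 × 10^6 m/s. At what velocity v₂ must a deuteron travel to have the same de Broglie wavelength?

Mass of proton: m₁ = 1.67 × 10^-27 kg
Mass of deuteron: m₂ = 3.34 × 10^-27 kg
v₂ = 4.80 × 10^6 m/s

For equal de Broglie wavelengths: λ₁ = λ₂

h/(m₁v₁) = h/(m₂v₂)
m₁v₁ = m₂v₂
v₂ = v₁ · (m₁/m₂)

v₂ = 9.60 × 10^6 m/s × (1.67 × 10^-27 kg / 3.34 × 10^-27 kg)
v₂ = 4.80 × 10^6 m/s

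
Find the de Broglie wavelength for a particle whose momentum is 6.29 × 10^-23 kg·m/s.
1.05 × 10^-11 m

Using the de Broglie relation λ = h/p:

λ = h/p
λ = (6.626 × 10^-34 J·s) / (6.29 × 10^-23 kg·m/s)
λ = 1.05 × 10^-11 m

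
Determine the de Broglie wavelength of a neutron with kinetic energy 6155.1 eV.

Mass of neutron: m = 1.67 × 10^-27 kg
3.65 × 10^-13 m

Using λ = h/√(2mKE):

First convert KE to Joules: KE = 6155.1 eV = 9.862 × 10^-16 J

λ = h/√(2mKE)
λ = (6.626 × 10^-34 J·s) / √(2 × 1.67 × 10^-27 kg × 9.862 × 10^-16 J)
λ = 3.65 × 10^-13 m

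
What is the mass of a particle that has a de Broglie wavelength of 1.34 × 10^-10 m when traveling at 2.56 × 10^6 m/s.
1.93 × 10^-30 kg

From the de Broglie relation λ = h/(mv), we solve for m:

m = h/(λv)
m = (6.626 × 10^-34 J·s) / (1.34 × 10^-10 m × 2.56 × 10^6 m/s)
m = 1.93 × 10^-30 kg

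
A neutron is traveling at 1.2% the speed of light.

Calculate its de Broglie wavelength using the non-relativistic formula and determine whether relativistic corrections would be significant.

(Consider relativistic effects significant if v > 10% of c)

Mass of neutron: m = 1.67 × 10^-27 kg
No, relativistic corrections are not needed.

Using the non-relativistic de Broglie formula λ = h/(mv):

v = 1.2% × c = 3.598 × 10^6 m/s

λ = h/(mv)
λ = (6.626 × 10^-34 J·s) / (1.67 × 10^-27 kg × 3.598 × 10^6 m/s)
λ = 1.10 × 10^-13 m

Since v = 1.2% of c < 10% of c, relativistic corrections are NOT significant and this non-relativistic result is a good approximation.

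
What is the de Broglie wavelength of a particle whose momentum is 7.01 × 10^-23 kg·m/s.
9.45 × 10^-12 m

Using the de Broglie relation λ = h/p:

λ = h/p
λ = (6.626 × 10^-34 J·s) / (7.01 × 10^-23 kg·m/s)
λ = 9.45 × 10^-12 m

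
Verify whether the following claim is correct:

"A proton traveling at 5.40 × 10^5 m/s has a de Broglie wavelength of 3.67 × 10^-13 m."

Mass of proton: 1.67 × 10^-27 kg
False

The claim is incorrect.

Using λ = h/(mv):
λ = (6.626 × 10^-34 J·s) / (1.67 × 10^-27 kg × 5.40 × 10^5 m/s)
λ = 7.35 × 10^-13 m

The actual wavelength differs from the claimed 3.67 × 10^-13 m.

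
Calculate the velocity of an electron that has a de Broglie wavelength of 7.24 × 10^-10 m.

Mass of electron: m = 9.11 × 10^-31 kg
1.00 × 10^6 m/s

From the de Broglie relation λ = h/(mv), we solve for v:

v = h/(mλ)
v = (6.626 × 10^-34 J·s) / (9.11 × 10^-31 kg × 7.24 × 10^-10 m)
v = 1.00 × 10^6 m/s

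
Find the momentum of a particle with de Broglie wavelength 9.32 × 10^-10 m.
7.11 × 10^-25 kg·m/s

From the de Broglie relation λ = h/p, we solve for p:

p = h/λ
p = (6.626 × 10^-34 J·s) / (9.32 × 10^-10 m)
p = 7.11 × 10^-25 kg·m/s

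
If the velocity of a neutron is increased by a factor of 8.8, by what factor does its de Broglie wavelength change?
The wavelength decreases by a factor of 8.8.

From λ = h/(mv), the wavelength is inversely proportional to velocity:

λ ∝ 1/v

If v → 8.8v, then λ → λ/8.8

When velocity is increased by a factor of 8.8, the wavelength decreases by a factor of 8.8.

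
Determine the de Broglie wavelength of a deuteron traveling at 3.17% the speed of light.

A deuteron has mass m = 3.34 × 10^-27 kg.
2.09 × 10^-14 m

Using the de Broglie relation λ = h/(mv):

v = 3.17% × c = 9.503 × 10^6 m/s

λ = h/(mv)
λ = (6.626 × 10^-34 J·s) / (3.34 × 10^-27 kg × 9.503 × 10^6 m/s)
λ = 2.09 × 10^-14 m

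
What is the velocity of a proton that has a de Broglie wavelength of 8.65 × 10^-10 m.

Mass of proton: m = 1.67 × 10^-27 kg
4.59 × 10^2 m/s

From the de Broglie relation λ = h/(mv), we solve for v:

v = h/(mλ)
v = (6.626 × 10^-34 J·s) / (1.67 × 10^-27 kg × 8.65 × 10^-10 m)
v = 4.59 × 10^2 m/s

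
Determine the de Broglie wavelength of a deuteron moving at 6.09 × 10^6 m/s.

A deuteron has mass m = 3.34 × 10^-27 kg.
3.26 × 10^-14 m

Using the de Broglie relation λ = h/(mv):

λ = h/(mv)
λ = (6.626 × 10^-34 J·s) / (3.34 × 10^-27 kg × 6.09 × 10^6 m/s)
λ = 3.26 × 10^-14 m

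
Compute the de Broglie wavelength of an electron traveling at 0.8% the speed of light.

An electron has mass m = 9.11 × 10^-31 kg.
3.03 × 10^-10 m

Using the de Broglie relation λ = h/(mv):

v = 0.8% × c = 2.398 × 10^6 m/s

λ = h/(mv)
λ = (6.626 × 10^-34 J·s) / (9.11 × 10^-31 kg × 2.398 × 10^6 m/s)
λ = 3.03 × 10^-10 m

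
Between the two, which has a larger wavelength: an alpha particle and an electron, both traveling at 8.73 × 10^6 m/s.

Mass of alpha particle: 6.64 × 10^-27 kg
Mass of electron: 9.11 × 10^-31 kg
The electron has the longer wavelength.

Using λ = h/(mv), since both particles have the same velocity, the wavelength depends only on mass.

For alpha particle: λ₁ = h/(m₁v) = 1.14 × 10^-14 m
For electron: λ₂ = h/(m₂v) = 8.33 × 10^-11 m

Since λ ∝ 1/m at constant velocity, the lighter particle has the longer wavelength.

The electron has the longer de Broglie wavelength.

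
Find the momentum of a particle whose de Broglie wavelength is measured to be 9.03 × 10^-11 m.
7.34 × 10^-24 kg·m/s

From the de Broglie relation λ = h/p, we solve for p:

p = h/λ
p = (6.626 × 10^-34 J·s) / (9.03 × 10^-11 m)
p = 7.34 × 10^-24 kg·m/s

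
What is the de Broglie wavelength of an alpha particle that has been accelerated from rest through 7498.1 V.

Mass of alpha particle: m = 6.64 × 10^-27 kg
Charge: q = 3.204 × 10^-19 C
1.17 × 10^-13 m

When a particle is accelerated through voltage V, it gains kinetic energy KE = qV.

The de Broglie wavelength is then λ = h/√(2mqV):

λ = h/√(2mqV)
λ = (6.626 × 10^-34 J·s) / √(2 × 6.64 × 10^-27 kg × 3.204 × 10^-19 C × 7498.1 V)
λ = 1.17 × 10^-13 m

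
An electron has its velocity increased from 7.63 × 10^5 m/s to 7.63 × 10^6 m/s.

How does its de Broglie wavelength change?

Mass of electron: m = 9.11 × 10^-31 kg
The wavelength decreases by a factor of 10.

Using λ = h/(mv):

Initial wavelength: λ₁ = h/(mv₁) = 9.53 × 10^-10 m
Final wavelength: λ₂ = h/(mv₂) = 9.53 × 10^-11 m

Since λ ∝ 1/v, when velocity increases by a factor of 10, the wavelength decreases by a factor of 10.

λ₂/λ₁ = v₁/v₂ = 1/10

The wavelength decreases by a factor of 10.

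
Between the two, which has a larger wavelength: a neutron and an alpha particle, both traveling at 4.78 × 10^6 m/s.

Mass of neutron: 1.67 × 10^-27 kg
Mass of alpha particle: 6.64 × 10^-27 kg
The neutron has the longer wavelength.

Using λ = h/(mv), since both particles have the same velocity, the wavelength depends only on mass.

For neutron: λ₁ = h/(m₁v) = 8.30 × 10^-14 m
For alpha particle: λ₂ = h/(m₂v) = 2.09 × 10^-14 m

Since λ ∝ 1/m at constant velocity, the lighter particle has the longer wavelength.

The neutron has the longer de Broglie wavelength.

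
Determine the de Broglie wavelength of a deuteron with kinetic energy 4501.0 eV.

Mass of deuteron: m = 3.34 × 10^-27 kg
3.02 × 10^-13 m

Using λ = h/√(2mKE):

First convert KE to Joules: KE = 4501.0 eV = 7.211 × 10^-16 J

λ = h/√(2mKE)
λ = (6.626 × 10^-34 J·s) / √(2 × 3.34 × 10^-27 kg × 7.211 × 10^-16 J)
λ = 3.02 × 10^-13 m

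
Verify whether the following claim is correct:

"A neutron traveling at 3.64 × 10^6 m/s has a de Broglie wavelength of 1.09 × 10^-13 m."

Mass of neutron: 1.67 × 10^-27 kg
True

The claim is correct.

Using λ = h/(mv):
λ = (6.626 × 10^-34 J·s) / (1.67 × 10^-27 kg × 3.64 × 10^6 m/s)
λ = 1.09 × 10^-13 m

This matches the claimed value.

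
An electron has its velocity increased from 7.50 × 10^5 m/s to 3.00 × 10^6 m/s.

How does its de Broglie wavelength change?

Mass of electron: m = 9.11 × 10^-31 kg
The wavelength decreases by a factor of 4.

Using λ = h/(mv):

Initial wavelength: λ₁ = h/(mv₁) = 9.70 × 10^-10 m
Final wavelength: λ₂ = h/(mv₂) = 2.42 × 10^-10 m

Since λ ∝ 1/v, when velocity increases by a factor of 4, the wavelength decreases by a factor of 4.

λ₂/λ₁ = v₁/v₂ = 1/4

The wavelength decreases by a factor of 4.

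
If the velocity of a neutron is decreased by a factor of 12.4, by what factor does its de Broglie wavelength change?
The wavelength increases by a factor of 12.4.

From λ = h/(mv), the wavelength is inversely proportional to velocity:

λ ∝ 1/v

If v → v/12.4, then λ → 12.4λ

When velocity is decreased by a factor of 12.4, the wavelength increases by a factor of 12.4.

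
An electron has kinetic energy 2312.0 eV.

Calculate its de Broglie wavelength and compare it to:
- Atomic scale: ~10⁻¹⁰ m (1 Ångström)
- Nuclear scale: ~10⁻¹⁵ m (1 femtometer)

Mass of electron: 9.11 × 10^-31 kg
λ = 2.55 × 10^-11 m, which is between nuclear and atomic scales.

Using λ = h/√(2mKE):

KE = 2312.0 eV = 3.704 × 10^-16 J

λ = h/√(2mKE)
λ = (6.626 × 10^-34 J·s) / √(2 × 9.11 × 10^-31 kg × 3.704 × 10^-16 J)
λ = 2.55 × 10^-11 m

Comparison:
- Atomic scale (10⁻¹⁰ m): λ is 0.26× this size
- Nuclear scale (10⁻¹⁵ m): λ is 2.6e+04× this size

The wavelength is between nuclear and atomic scales.

This wavelength is appropriate for probing atomic structure but too large for nuclear physics experiments.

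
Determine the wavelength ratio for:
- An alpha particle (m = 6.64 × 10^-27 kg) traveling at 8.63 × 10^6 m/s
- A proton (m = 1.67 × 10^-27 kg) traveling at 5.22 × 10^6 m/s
λ₁/λ₂ = 0.152

Using λ = h/(mv):

λ₁ = h/(m₁v₁) = 1.16 × 10^-14 m
λ₂ = h/(m₂v₂) = 7.60 × 10^-14 m

Ratio λ₁/λ₂ = (m₂v₂)/(m₁v₁)
         = (1.67 × 10^-27 kg × 5.22 × 10^6 m/s) / (6.64 × 10^-27 kg × 8.63 × 10^6 m/s)
         = 0.152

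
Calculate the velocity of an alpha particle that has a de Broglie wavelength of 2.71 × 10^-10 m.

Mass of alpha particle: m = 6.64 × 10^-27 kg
3.68 × 10^2 m/s

From the de Broglie relation λ = h/(mv), we solve for v:

v = h/(mλ)
v = (6.626 × 10^-34 J·s) / (6.64 × 10^-27 kg × 2.71 × 10^-10 m)
v = 3.68 × 10^2 m/s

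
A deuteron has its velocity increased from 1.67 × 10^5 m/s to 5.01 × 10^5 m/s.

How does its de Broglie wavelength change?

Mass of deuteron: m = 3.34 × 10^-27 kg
The wavelength decreases by a factor of 3.

Using λ = h/(mv):

Initial wavelength: λ₁ = h/(mv₁) = 1.19 × 10^-12 m
Final wavelength: λ₂ = h/(mv₂) = 3.96 × 10^-13 m

Since λ ∝ 1/v, when velocity increases by a factor of 3, the wavelength decreases by a factor of 3.

λ₂/λ₁ = v₁/v₂ = 1/3

The wavelength decreases by a factor of 3.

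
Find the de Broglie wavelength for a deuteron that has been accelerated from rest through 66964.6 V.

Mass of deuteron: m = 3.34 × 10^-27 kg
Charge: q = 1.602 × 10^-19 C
7.83 × 10^-14 m

When a particle is accelerated through voltage V, it gains kinetic energy KE = qV.

The de Broglie wavelength is then λ = h/√(2mqV):

λ = h/√(2mqV)
λ = (6.626 × 10^-34 J·s) / √(2 × 3.34 × 10^-27 kg × 1.602 × 10^-19 C × 66964.6 V)
λ = 7.83 × 10^-14 m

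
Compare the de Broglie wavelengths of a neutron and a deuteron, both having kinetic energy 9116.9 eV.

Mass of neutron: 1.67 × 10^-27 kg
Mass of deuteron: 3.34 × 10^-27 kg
The neutron has the longer wavelength.

Using λ = h/√(2mKE):

For neutron: λ₁ = h/√(2m₁KE) = 3.00 × 10^-13 m
For deuteron: λ₂ = h/√(2m₂KE) = 2.12 × 10^-13 m

Since λ ∝ 1/√m at constant kinetic energy, the lighter particle has the longer wavelength.

The neutron has the longer de Broglie wavelength.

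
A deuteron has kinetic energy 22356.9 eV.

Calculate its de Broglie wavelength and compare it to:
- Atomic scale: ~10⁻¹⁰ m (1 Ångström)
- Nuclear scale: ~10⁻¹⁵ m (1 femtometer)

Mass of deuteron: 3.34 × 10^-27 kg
λ = 1.35 × 10^-13 m, which is between nuclear and atomic scales.

Using λ = h/√(2mKE):

KE = 22356.9 eV = 3.582 × 10^-15 J

λ = h/√(2mKE)
λ = (6.626 × 10^-34 J·s) / √(2 × 3.34 × 10^-27 kg × 3.582 × 10^-15 J)
λ = 1.35 × 10^-13 m

Comparison:
- Atomic scale (10⁻¹⁰ m): λ is 0.0014× this size
- Nuclear scale (10⁻¹⁵ m): λ is 1.4e+02× this size

The wavelength is between nuclear and atomic scales.

This wavelength is appropriate for probing atomic structure but too large for nuclear physics experiments.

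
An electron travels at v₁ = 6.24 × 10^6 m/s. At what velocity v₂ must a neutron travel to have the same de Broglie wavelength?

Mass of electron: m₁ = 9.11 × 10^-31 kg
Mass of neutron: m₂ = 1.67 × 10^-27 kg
v₂ = 3.40 × 10^3 m/s

For equal de Broglie wavelengths: λ₁ = λ₂

h/(m₁v₁) = h/(m₂v₂)
m₁v₁ = m₂v₂
v₂ = v₁ · (m₁/m₂)

v₂ = 6.24 × 10^6 m/s × (9.11 × 10^-31 kg / 1.67 × 10^-27 kg)
v₂ = 3.40 × 10^3 m/s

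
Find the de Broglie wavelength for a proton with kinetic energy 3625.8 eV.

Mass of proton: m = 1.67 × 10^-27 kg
4.76 × 10^-13 m

Using λ = h/√(2mKE):

First convert KE to Joules: KE = 3625.8 eV = 5.809 × 10^-16 J

λ = h/√(2mKE)
λ = (6.626 × 10^-34 J·s) / √(2 × 1.67 × 10^-27 kg × 5.809 × 10^-16 J)
λ = 4.76 × 10^-13 m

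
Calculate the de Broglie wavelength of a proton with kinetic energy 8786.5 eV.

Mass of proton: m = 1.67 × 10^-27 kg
3.06 × 10^-13 m

Using λ = h/√(2mKE):

First convert KE to Joules: KE = 8786.5 eV = 1.408 × 10^-15 J

λ = h/√(2mKE)
λ = (6.626 × 10^-34 J·s) / √(2 × 1.67 × 10^-27 kg × 1.408 × 10^-15 J)
λ = 3.06 × 10^-13 m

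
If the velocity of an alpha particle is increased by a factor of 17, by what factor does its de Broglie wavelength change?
The wavelength decreases by a factor of 17.

From λ = h/(mv), the wavelength is inversely proportional to velocity:

λ ∝ 1/v

If v → 17v, then λ → λ/17

When velocity is increased by a factor of 17, the wavelength decreases by a factor of 17.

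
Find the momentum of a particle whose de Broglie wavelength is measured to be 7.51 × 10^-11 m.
8.82 × 10^-24 kg·m/s

From the de Broglie relation λ = h/p, we solve for p:

p = h/λ
p = (6.626 × 10^-34 J·s) / (7.51 × 10^-11 m)
p = 8.82 × 10^-24 kg·m/s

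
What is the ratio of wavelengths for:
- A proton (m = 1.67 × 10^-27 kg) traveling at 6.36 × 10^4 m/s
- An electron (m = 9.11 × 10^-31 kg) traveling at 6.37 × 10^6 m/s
λ₁/λ₂ = 0.0546

Using λ = h/(mv):

λ₁ = h/(m₁v₁) = 6.24 × 10^-12 m
λ₂ = h/(m₂v₂) = 1.14 × 10^-10 m

Ratio λ₁/λ₂ = (m₂v₂)/(m₁v₁)
         = (9.11 × 10^-31 kg × 6.37 × 10^6 m/s) / (1.67 × 10^-27 kg × 6.36 × 10^4 m/s)
         = 0.0546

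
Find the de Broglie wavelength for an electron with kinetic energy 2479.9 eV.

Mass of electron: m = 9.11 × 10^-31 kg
2.46 × 10^-11 m

Using λ = h/√(2mKE):

First convert KE to Joules: KE = 2479.9 eV = 3.973 × 10^-16 J

λ = h/√(2mKE)
λ = (6.626 × 10^-34 J·s) / √(2 × 9.11 × 10^-31 kg × 3.973 × 10^-16 J)
λ = 2.46 × 10^-11 m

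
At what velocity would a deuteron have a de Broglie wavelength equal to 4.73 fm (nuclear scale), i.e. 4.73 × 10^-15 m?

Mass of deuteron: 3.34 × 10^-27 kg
4.19 × 10^7 m/s

From λ = h/(mv), solve for v:

v = h/(mλ)
v = (6.626 × 10^-34 J·s) / (3.34 × 10^-27 kg × 4.73 × 10^-15 m)
v = 4.19 × 10^7 m/s

Note: This velocity is 14.0% of the speed of light, so relativistic corrections would be needed for a more accurate calculation.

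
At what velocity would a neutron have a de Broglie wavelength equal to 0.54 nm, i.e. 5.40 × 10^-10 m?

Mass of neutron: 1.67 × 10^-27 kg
7.35 × 10^2 m/s

From λ = h/(mv), solve for v:

v = h/(mλ)
v = (6.626 × 10^-34 J·s) / (1.67 × 10^-27 kg × 5.40 × 10^-10 m)
v = 7.35 × 10^2 m/s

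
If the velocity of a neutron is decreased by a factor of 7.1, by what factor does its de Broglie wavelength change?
The wavelength increases by a factor of 7.1.

From λ = h/(mv), the wavelength is inversely proportional to velocity:

λ ∝ 1/v

If v → v/7.1, then λ → 7.1λ

When velocity is decreased by a factor of 7.1, the wavelength increases by a factor of 7.1.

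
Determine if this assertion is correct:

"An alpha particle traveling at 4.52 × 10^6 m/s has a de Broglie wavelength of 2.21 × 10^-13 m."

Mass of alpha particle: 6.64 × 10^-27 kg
False

The claim is incorrect.

Using λ = h/(mv):
λ = (6.626 × 10^-34 J·s) / (6.64 × 10^-27 kg × 4.52 × 10^6 m/s)
λ = 2.21 × 10^-14 m

The actual wavelength differs from the claimed 2.21 × 10^-13 m.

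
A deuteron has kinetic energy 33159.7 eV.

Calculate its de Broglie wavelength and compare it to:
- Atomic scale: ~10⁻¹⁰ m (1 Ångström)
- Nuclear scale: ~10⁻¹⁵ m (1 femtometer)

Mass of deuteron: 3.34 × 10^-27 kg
λ = 1.11 × 10^-13 m, which is between nuclear and atomic scales.

Using λ = h/√(2mKE):

KE = 33159.7 eV = 5.313 × 10^-15 J

λ = h/√(2mKE)
λ = (6.626 × 10^-34 J·s) / √(2 × 3.34 × 10^-27 kg × 5.313 × 10^-15 J)
λ = 1.11 × 10^-13 m

Comparison:
- Atomic scale (10⁻¹⁰ m): λ is 0.0011× this size
- Nuclear scale (10⁻¹⁵ m): λ is 1.1e+02× this size

The wavelength is between nuclear and atomic scales.

This wavelength is appropriate for probing atomic structure but too large for nuclear physics experiments.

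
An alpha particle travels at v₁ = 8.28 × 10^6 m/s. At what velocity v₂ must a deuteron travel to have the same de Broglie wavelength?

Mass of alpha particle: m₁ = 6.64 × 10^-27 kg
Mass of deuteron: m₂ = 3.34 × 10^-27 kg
v₂ = 1.65 × 10^7 m/s

For equal de Broglie wavelengths: λ₁ = λ₂

h/(m₁v₁) = h/(m₂v₂)
m₁v₁ = m₂v₂
v₂ = v₁ · (m₁/m₂)

v₂ = 8.28 × 10^6 m/s × (6.64 × 10^-27 kg / 3.34 × 10^-27 kg)
v₂ = 1.65 × 10^7 m/s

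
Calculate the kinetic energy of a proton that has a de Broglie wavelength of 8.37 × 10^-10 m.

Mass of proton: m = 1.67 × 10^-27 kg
1.88 × 10^-22 J (or 1.17 × 10^-3 eV)

From λ = h/√(2mKE), we solve for KE:

λ² = h²/(2mKE)
KE = h²/(2mλ²)
KE = (6.626 × 10^-34 J·s)² / (2 × 1.67 × 10^-27 kg × (8.37 × 10^-10 m)²)
KE = 1.88 × 10^-22 J
KE = 1.17 × 10^-3 eV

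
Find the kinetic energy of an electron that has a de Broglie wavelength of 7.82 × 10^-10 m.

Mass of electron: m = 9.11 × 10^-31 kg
3.94 × 10^-19 J (or 2.46 eV)

From λ = h/√(2mKE), we solve for KE:

λ² = h²/(2mKE)
KE = h²/(2mλ²)
KE = (6.626 × 10^-34 J·s)² / (2 × 9.11 × 10^-31 kg × (7.82 × 10^-10 m)²)
KE = 3.94 × 10^-19 J
KE = 2.46 eV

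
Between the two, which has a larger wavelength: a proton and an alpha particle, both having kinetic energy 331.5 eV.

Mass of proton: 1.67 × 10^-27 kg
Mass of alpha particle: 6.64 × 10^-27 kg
The proton has the longer wavelength.

Using λ = h/√(2mKE):

For proton: λ₁ = h/√(2m₁KE) = 1.57 × 10^-12 m
For alpha particle: λ₂ = h/√(2m₂KE) = 7.89 × 10^-13 m

Since λ ∝ 1/√m at constant kinetic energy, the lighter particle has the longer wavelength.

The proton has the longer de Broglie wavelength.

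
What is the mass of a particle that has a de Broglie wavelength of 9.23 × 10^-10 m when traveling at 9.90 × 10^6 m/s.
7.25 × 10^-32 kg

From the de Broglie relation λ = h/(mv), we solve for m:

m = h/(λv)
m = (6.626 × 10^-34 J·s) / (9.23 × 10^-10 m × 9.90 × 10^6 m/s)
m = 7.25 × 10^-32 kg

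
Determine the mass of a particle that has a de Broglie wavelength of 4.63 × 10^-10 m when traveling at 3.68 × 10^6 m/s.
3.89 × 10^-31 kg

From the de Broglie relation λ = h/(mv), we solve for m:

m = h/(λv)
m = (6.626 × 10^-34 J·s) / (4.63 × 10^-10 m × 3.68 × 10^6 m/s)
m = 3.89 × 10^-31 kg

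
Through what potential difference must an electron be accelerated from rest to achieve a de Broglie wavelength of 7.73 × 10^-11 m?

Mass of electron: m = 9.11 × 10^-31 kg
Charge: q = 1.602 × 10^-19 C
252 V

From λ = h/√(2mqV), we solve for V:

λ² = h²/(2mqV)
V = h²/(2mqλ²)
V = (6.626 × 10^-34 J·s)² / (2 × 9.11 × 10^-31 kg × 1.602 × 10^-19 C × (7.73 × 10^-11 m)²)
V = 252 V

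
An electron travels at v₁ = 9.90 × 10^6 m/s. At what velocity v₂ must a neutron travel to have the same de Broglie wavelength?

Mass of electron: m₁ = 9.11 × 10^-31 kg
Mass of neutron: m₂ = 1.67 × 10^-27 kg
v₂ = 5.40 × 10^3 m/s

For equal de Broglie wavelengths: λ₁ = λ₂

h/(m₁v₁) = h/(m₂v₂)
m₁v₁ = m₂v₂
v₂ = v₁ · (m₁/m₂)

v₂ = 9.90 × 10^6 m/s × (9.11 × 10^-31 kg / 1.67 × 10^-27 kg)
v₂ = 5.40 × 10^3 m/s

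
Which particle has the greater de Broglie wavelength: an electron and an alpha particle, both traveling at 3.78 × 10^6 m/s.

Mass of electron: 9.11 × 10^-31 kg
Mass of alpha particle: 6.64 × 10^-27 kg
The electron has the longer wavelength.

Using λ = h/(mv), since both particles have the same velocity, the wavelength depends only on mass.

For electron: λ₁ = h/(m₁v) = 1.92 × 10^-10 m
For alpha particle: λ₂ = h/(m₂v) = 2.64 × 10^-14 m

Since λ ∝ 1/m at constant velocity, the lighter particle has the longer wavelength.

The electron has the longer de Broglie wavelength.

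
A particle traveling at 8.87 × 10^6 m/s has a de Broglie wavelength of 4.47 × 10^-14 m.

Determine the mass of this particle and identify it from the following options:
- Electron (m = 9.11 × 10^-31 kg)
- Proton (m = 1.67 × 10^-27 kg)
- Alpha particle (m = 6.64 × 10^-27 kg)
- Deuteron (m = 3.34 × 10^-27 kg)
The particle is a proton.

From λ = h/(mv), solve for mass:

m = h/(λv)
m = (6.626 × 10^-34 J·s) / (4.47 × 10^-14 m × 8.87 × 10^6 m/s)
m = 1.67 × 10^-27 kg

Comparing with the listed masses, this is closest to a proton.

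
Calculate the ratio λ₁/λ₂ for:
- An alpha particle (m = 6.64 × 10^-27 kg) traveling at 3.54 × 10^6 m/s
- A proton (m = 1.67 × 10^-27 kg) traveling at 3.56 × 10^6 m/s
λ₁/λ₂ = 0.253

Using λ = h/(mv):

λ₁ = h/(m₁v₁) = 2.82 × 10^-14 m
λ₂ = h/(m₂v₂) = 1.11 × 10^-13 m

Ratio λ₁/λ₂ = (m₂v₂)/(m₁v₁)
         = (1.67 × 10^-27 kg × 3.56 × 10^6 m/s) / (6.64 × 10^-27 kg × 3.54 × 10^6 m/s)
         = 0.253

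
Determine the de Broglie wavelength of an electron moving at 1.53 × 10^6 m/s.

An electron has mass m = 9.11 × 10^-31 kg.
4.75 × 10^-10 m

Using the de Broglie relation λ = h/(mv):

λ = h/(mv)
λ = (6.626 × 10^-34 J·s) / (9.11 × 10^-31 kg × 1.53 × 10^6 m/s)
λ = 4.75 × 10^-10 m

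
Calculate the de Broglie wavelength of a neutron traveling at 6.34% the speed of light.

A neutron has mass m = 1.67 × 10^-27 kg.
2.09 × 10^-14 m

Using the de Broglie relation λ = h/(mv):

v = 6.34% × c = 1.901 × 10^7 m/s

λ = h/(mv)
λ = (6.626 × 10^-34 J·s) / (1.67 × 10^-27 kg × 1.901 × 10^7 m/s)
λ = 2.09 × 10^-14 m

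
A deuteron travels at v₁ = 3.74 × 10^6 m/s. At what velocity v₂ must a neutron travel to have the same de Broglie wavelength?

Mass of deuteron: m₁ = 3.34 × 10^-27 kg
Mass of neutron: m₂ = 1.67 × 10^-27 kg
v₂ = 7.48 × 10^6 m/s

For equal de Broglie wavelengths: λ₁ = λ₂

h/(m₁v₁) = h/(m₂v₂)
m₁v₁ = m₂v₂
v₂ = v₁ · (m₁/m₂)

v₂ = 3.74 × 10^6 m/s × (3.34 × 10^-27 kg / 1.67 × 10^-27 kg)
v₂ = 7.48 × 10^6 m/s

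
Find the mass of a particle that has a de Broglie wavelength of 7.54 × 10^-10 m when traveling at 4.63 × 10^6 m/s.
1.90 × 10^-31 kg

From the de Broglie relation λ = h/(mv), we solve for m:

m = h/(λv)
m = (6.626 × 10^-34 J·s) / (7.54 × 10^-10 m × 4.63 × 10^6 m/s)
m = 1.90 × 10^-31 kg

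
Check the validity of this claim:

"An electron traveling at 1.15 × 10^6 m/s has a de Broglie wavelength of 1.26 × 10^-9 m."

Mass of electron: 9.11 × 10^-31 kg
False

The claim is incorrect.

Using λ = h/(mv):
λ = (6.626 × 10^-34 J·s) / (9.11 × 10^-31 kg × 1.15 × 10^6 m/s)
λ = 6.32 × 10^-10 m

The actual wavelength differs from the claimed 1.26 × 10^-9 m.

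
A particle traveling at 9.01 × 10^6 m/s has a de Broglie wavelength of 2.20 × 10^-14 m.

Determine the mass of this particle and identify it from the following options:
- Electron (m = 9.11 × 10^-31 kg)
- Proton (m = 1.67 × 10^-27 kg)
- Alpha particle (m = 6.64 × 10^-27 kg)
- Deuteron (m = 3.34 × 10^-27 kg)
The particle is a deuteron.

From λ = h/(mv), solve for mass:

m = h/(λv)
m = (6.626 × 10^-34 J·s) / (2.20 × 10^-14 m × 9.01 × 10^6 m/s)
m = 3.34 × 10^-27 kg

Comparing with the listed masses, this is closest to a deuteron.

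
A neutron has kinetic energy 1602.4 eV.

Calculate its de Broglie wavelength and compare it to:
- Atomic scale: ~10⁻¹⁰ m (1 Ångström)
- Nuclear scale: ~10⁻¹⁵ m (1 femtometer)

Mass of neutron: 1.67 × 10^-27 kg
λ = 7.16 × 10^-13 m, which is between nuclear and atomic scales.

Using λ = h/√(2mKE):

KE = 1602.4 eV = 2.567 × 10^-16 J

λ = h/√(2mKE)
λ = (6.626 × 10^-34 J·s) / √(2 × 1.67 × 10^-27 kg × 2.567 × 10^-16 J)
λ = 7.16 × 10^-13 m

Comparison:
- Atomic scale (10⁻¹⁰ m): λ is 0.0072× this size
- Nuclear scale (10⁻¹⁵ m): λ is 7.2e+02× this size

The wavelength is between nuclear and atomic scales.

This wavelength is appropriate for probing atomic structure but too large for nuclear physics experiments.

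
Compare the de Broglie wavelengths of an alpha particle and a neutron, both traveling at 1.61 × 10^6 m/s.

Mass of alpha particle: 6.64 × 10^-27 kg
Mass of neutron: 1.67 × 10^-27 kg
The neutron has the longer wavelength.

Using λ = h/(mv), since both particles have the same velocity, the wavelength depends only on mass.

For alpha particle: λ₁ = h/(m₁v) = 6.20 × 10^-14 m
For neutron: λ₂ = h/(m₂v) = 2.46 × 10^-13 m

Since λ ∝ 1/m at constant velocity, the lighter particle has the longer wavelength.

The neutron has the longer de Broglie wavelength.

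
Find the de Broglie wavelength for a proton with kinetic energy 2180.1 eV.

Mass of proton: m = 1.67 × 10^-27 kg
6.13 × 10^-13 m

Using λ = h/√(2mKE):

First convert KE to Joules: KE = 2180.1 eV = 3.493 × 10^-16 J

λ = h/√(2mKE)
λ = (6.626 × 10^-34 J·s) / √(2 × 1.67 × 10^-27 kg × 3.493 × 10^-16 J)
λ = 6.13 × 10^-13 m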